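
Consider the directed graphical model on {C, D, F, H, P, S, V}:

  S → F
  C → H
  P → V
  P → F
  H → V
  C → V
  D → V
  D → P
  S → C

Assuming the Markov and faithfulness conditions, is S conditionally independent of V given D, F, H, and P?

4 paths connect S and V; each must be blocked for d-separation to hold:
Path 1: S → C → V
  C is a chain and C is not conditioned on — no node blocks this path, so it is active.
Path 2: S → C → H → V
  H is a chain here and H is conditioned on, so the path is blocked at H.
Path 3: S → F ← P ← D → V
  P is a chain here and P is conditioned on, so the path is blocked at P.
Path 4: S → F ← P → V
  P is a fork here and P is conditioned on, so the path is blocked at P.
Because an active path exists, S and V are not d-separated.

No — S and V are not d-separated given {D, F, H, P}.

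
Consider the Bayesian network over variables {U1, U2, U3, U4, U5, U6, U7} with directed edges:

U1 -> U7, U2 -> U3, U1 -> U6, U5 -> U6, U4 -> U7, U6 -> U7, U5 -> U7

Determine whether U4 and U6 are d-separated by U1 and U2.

Enumerating the 3 paths from U4 to U6 and testing each for blocking by {U1, U2}:
  1. U4 → U7 ← U1 → U6 — U7:collider[blocks]; U1:fork[blocks] ⇒ blocked
  2. U4 → U7 ← U6 — U7:collider[blocks] ⇒ blocked
  3. U4 → U7 ← U5 → U6 — U7:collider[blocks]; U5:fork[open] ⇒ blocked
All paths are blocked; U4 ⊥ U6 | {U1, U2} holds.

Yes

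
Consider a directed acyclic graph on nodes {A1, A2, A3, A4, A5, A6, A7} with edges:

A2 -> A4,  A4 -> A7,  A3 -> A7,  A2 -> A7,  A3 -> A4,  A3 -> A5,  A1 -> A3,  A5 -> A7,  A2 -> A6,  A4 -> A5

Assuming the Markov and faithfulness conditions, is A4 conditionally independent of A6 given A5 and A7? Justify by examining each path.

6 paths connect A4 and A6; each must be blocked for d-separation to hold:
Path 1: A4 ← A2 → A6
  A2 is a fork and A2 is not conditioned on — no node blocks this path, so it is active.
Path 2: A4 → A7 ← A2 → A6
  A7 is a collider and A7 is conditioned on, which opens it; A2 is a fork and A2 is not conditioned on — no node blocks this path, so it is active.
Path 3: A4 → A5 → A7 ← A2 → A6
  A5 is a chain here and A5 is conditioned on, so the path is blocked at A5.
Path 4: A4 → A5 ← A3 → A7 ← A2 → A6
  A5 is a collider and A5 is conditioned on, which opens it; A3 is a fork and A3 is not conditioned on; A7 is a collider and A7 is conditioned on, which opens it; A2 is a fork and A2 is not conditioned on — no node blocks this path, so it is active.
Path 5: A4 ← A3 → A7 ← A2 → A6
  A3 is a fork and A3 is not conditioned on; A7 is a collider and A7 is conditioned on, which opens it; A2 is a fork and A2 is not conditioned on — no node blocks this path, so it is active.
Path 6: A4 ← A3 → A5 → A7 ← A2 → A6
  A5 is a chain here and A5 is conditioned on, so the path is blocked at A5.
Because an active path exists, A4 and A6 are not d-separated.

No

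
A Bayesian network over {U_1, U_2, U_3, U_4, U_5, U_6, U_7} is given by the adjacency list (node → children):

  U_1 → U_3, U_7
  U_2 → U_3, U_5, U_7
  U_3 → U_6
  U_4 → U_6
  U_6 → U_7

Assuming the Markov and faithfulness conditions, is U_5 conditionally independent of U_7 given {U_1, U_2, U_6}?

3 paths connect U_5 and U_7; each must be blocked for d-separation to hold:
Path 1: U_5 ← U_2 → U_3 → U_6 → U_7
  U_2 is a fork here and U_2 is conditioned on, so the path is blocked at U_2.
Path 2: U_5 ← U_2 → U_3 ← U_1 → U_7
  U_2 is a fork here and U_2 is conditioned on, so the path is blocked at U_2.
Path 3: U_5 ← U_2 → U_7
  U_2 is a fork here and U_2 is conditioned on, so the path is blocked at U_2.
Every path is blocked, so U_5 and U_7 are d-separated given {U_1, U_2, U_6}.

Yes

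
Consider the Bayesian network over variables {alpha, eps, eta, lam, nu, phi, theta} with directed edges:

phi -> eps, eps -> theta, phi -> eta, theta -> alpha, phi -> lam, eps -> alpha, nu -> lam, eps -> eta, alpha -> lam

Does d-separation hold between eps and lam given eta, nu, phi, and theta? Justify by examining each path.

We examine all 4 paths between eps and lam:
Path 1: eps ← phi → lam
  phi is a fork here and phi is conditioned on, so the path is blocked at phi.
Path 2: eps → alpha → lam
  alpha is a chain and alpha is not conditioned on — no node blocks this path, so it is active.
Path 3: eps → eta ← phi → lam
  phi is a fork here and phi is conditioned on, so the path is blocked at phi.
Path 4: eps → theta → alpha → lam
  theta is a chain here and theta is conditioned on, so the path is blocked at theta.
Since the path eps → alpha → lam is active, eps and lam are not d-separated given {eta, nu, phi, theta}.

No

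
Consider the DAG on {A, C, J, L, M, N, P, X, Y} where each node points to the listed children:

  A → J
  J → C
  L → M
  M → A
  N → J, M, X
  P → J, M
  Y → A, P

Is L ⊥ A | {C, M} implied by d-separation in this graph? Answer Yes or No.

No

There are 5 undirected paths between L and A; checking each against the conditioning set {C, M}:
Path 1: L → M → A
  M is a chain here and M is conditioned on, so the path is blocked at M.
Path 2: L → M ← P ← Y → A
  M is a collider and M is conditioned on, which opens it; P is a chain and P is not conditioned on; Y is a fork and Y is not conditioned on — no node blocks this path, so it is active.
Path 3: L → M ← P → J ← A
  M is a collider and M is conditioned on, which opens it; P is a fork and P is not conditioned on; J is a collider and its descendant C is conditioned on, which opens it — no node blocks this path, so it is active.
Path 4: L → M ← N → J ← A
  M is a collider and M is conditioned on, which opens it; N is a fork and N is not conditioned on; J is a collider and its descendant C is conditioned on, which opens it — no node blocks this path, so it is active.
Path 5: L → M ← N → J ← P ← Y → A
  M is a collider and M is conditioned on, which opens it; N is a fork and N is not conditioned on; J is a collider and its descendant C is conditioned on, which opens it; P is a chain and P is not conditioned on; Y is a fork and Y is not conditioned on — no node blocks this path, so it is active.
Because an active path exists, L and A are not d-separated.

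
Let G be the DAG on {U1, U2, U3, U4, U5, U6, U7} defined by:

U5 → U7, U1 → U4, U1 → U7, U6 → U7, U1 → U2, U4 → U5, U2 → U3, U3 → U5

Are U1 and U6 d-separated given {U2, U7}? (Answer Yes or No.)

Enumerating the 3 paths from U1 to U6 and testing each for blocking by {U2, U7}:
  1. U1 → U7 ← U6 — U7:collider[open] ⇒ active
  2. U1 → U4 → U5 → U7 ← U6 — U4:chain[open]; U5:chain[open]; U7:collider[open] ⇒ active
  3. U1 → U2 → U3 → U5 → U7 ← U6 — U2:chain[blocks]; U3:chain[open]; U5:chain[open]; U7:collider[open] ⇒ blocked
Since the path U1 → U7 ← U6 is active, U1 and U6 are not d-separated given {U2, U7}.

No — U1 and U6 are not d-separated given {U2, U7}.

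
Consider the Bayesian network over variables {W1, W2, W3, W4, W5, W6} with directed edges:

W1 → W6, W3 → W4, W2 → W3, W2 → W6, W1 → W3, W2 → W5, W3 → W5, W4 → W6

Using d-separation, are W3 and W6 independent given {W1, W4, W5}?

No

There are 4 undirected paths between W3 and W6; checking each against the conditioning set {W1, W4, W5}:
Path 1: W3 → W4 → W6
  W4 is a chain here and W4 is conditioned on, so the path is blocked at W4.
Path 2: W3 ← W1 → W6
  W1 is a fork here and W1 is conditioned on, so the path is blocked at W1.
Path 3: W3 ← W2 → W6
  W2 is a fork and W2 is not conditioned on — no node blocks this path, so it is active.
Path 4: W3 → W5 ← W2 → W6
  W5 is a collider and W5 is conditioned on, which opens it; W2 is a fork and W2 is not conditioned on — no node blocks this path, so it is active.
Because an active path exists, W3 and W6 are not d-separated.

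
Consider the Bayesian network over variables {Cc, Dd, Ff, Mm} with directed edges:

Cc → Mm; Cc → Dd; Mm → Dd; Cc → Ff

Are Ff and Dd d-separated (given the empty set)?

No

Enumerating the 2 paths from Ff to Dd and testing each for blocking by ∅:
Path 1: Ff ← Cc → Dd
  Cc is a fork and Cc is not conditioned on — no node blocks this path, so it is active.
Path 2: Ff ← Cc → Mm → Dd
  Cc is a fork and Cc is not conditioned on; Mm is a chain and Mm is not conditioned on — no node blocks this path, so it is active.
Because an active path exists, Ff and Dd are not d-separated.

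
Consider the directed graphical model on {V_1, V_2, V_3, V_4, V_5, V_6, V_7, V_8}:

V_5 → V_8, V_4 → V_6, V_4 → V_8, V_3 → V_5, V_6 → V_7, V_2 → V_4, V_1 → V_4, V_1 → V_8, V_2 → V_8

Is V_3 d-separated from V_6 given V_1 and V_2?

There are 3 undirected paths between V_3 and V_6; checking each against the conditioning set {V_1, V_2}:
Path 1: V_3 → V_5 → V_8 ← V_1 → V_4 → V_6
  V_8 is a collider here and neither V_8 nor any of its descendants is conditioned on, so the collider stays closed — the path is blocked at V_8.
Path 2: V_3 → V_5 → V_8 ← V_2 → V_4 → V_6
  V_8 is a collider here and neither V_8 nor any of its descendants is conditioned on, so the collider stays closed — the path is blocked at V_8.
Path 3: V_3 → V_5 → V_8 ← V_4 → V_6
  V_8 is a collider here and neither V_8 nor any of its descendants is conditioned on, so the collider stays closed — the path is blocked at V_8.
Since every path is blocked, d-separation holds.

Yes — V_3 and V_6 are d-separated given {V_1, V_2}.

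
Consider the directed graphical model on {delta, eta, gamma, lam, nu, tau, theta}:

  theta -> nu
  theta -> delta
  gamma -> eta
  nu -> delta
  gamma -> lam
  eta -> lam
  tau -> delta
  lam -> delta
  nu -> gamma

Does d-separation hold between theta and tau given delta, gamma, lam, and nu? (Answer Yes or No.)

No

We examine all 4 paths between theta and tau:
Path 1: theta → nu → gamma → lam → delta ← tau
  nu is a chain here and nu is conditioned on, so the path is blocked at nu.
Path 2: theta → nu → gamma → eta → lam → delta ← tau
  nu is a chain here and nu is conditioned on, so the path is blocked at nu.
Path 3: theta → nu → delta ← tau
  nu is a chain here and nu is conditioned on, so the path is blocked at nu.
Path 4: theta → delta ← tau
  delta is a collider and delta is conditioned on, which opens it — no node blocks this path, so it is active.
At least one path is unblocked, so d-separation fails.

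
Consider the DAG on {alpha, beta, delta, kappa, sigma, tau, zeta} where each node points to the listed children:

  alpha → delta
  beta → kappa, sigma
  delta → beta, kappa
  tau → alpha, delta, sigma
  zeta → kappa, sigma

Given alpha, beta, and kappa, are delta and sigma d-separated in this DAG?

No

We examine all 6 paths between delta and sigma:
Path 1: delta ← tau → sigma
  tau is a fork and tau is not conditioned on — no node blocks this path, so it is active.
Path 2: delta → kappa ← zeta → sigma
  kappa is a collider and kappa is conditioned on, which opens it; zeta is a fork and zeta is not conditioned on — no node blocks this path, so it is active.
Path 3: delta → kappa ← beta → sigma
  beta is a fork here and beta is conditioned on, so the path is blocked at beta.
Path 4: delta → beta → sigma
  beta is a chain here and beta is conditioned on, so the path is blocked at beta.
Path 5: delta → beta → kappa ← zeta → sigma
  beta is a chain here and beta is conditioned on, so the path is blocked at beta.
Path 6: delta ← alpha ← tau → sigma
  alpha is a chain here and alpha is conditioned on, so the path is blocked at alpha.
Since the path delta ← tau → sigma is active, delta and sigma are not d-separated given {alpha, beta, kappa}.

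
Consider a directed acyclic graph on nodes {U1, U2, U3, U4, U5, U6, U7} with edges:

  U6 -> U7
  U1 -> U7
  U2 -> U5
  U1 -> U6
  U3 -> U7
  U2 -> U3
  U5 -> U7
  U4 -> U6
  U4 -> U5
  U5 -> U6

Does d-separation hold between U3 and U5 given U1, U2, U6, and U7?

No

There are 6 undirected paths between U3 and U5; checking each against the conditioning set {U1, U2, U6, U7}:
Path 1: U3 ← U2 → U5
  U2 is a fork here and U2 is conditioned on, so the path is blocked at U2.
Path 2: U3 → U7 ← U1 → U6 ← U5
  U1 is a fork here and U1 is conditioned on, so the path is blocked at U1.
Path 3: U3 → U7 ← U1 → U6 ← U4 → U5
  U1 is a fork here and U1 is conditioned on, so the path is blocked at U1.
Path 4: U3 → U7 ← U5
  U7 is a collider and U7 is conditioned on, which opens it — no node blocks this path, so it is active.
Path 5: U3 → U7 ← U6 ← U5
  U6 is a chain here and U6 is conditioned on, so the path is blocked at U6.
Path 6: U3 → U7 ← U6 ← U4 → U5
  U6 is a chain here and U6 is conditioned on, so the path is blocked at U6.
Because an active path exists, U3 and U5 are not d-separated.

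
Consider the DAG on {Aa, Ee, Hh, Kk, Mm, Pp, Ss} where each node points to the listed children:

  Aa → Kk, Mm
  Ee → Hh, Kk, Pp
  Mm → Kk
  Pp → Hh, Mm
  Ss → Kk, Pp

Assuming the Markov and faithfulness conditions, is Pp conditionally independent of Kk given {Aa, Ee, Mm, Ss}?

Yes

We examine all 5 paths between Pp and Kk:
Path 1: Pp ← Ss → Kk
  Ss is a fork here and Ss is conditioned on, so the path is blocked at Ss.
Path 2: Pp → Mm ← Aa → Kk
  Aa is a fork here and Aa is conditioned on, so the path is blocked at Aa.
Path 3: Pp → Mm → Kk
  Mm is a chain here and Mm is conditioned on, so the path is blocked at Mm.
Path 4: Pp → Hh ← Ee → Kk
  Hh is a collider here and neither Hh nor any of its descendants is conditioned on, so the collider stays closed — the path is blocked at Hh.
Path 5: Pp ← Ee → Kk
  Ee is a fork here and Ee is conditioned on, so the path is blocked at Ee.
All paths are blocked; Pp ⊥ Kk | {Aa, Ee, Mm, Ss} holds.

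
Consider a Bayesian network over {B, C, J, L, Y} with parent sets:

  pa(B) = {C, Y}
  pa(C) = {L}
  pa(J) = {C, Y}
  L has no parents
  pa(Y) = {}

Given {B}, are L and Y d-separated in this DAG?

There are 2 undirected paths between L and Y; checking each against the conditioning set {B}:
Path 1: L → C → B ← Y
  C is a chain and C is not conditioned on; B is a collider and B is conditioned on, which opens it — no node blocks this path, so it is active.
Path 2: L → C → J ← Y
  J is a collider here and neither J nor any of its descendants is conditioned on, so the collider stays closed — the path is blocked at J.
Since the path L → C → B ← Y is active, L and Y are not d-separated given {B}.

No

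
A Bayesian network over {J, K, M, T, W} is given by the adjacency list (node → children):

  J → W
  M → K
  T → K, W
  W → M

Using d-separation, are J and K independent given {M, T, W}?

2 paths connect J and K; each must be blocked for d-separation to hold:
Path 1: J → W ← T → K
  T is a fork here and T is conditioned on, so the path is blocked at T.
Path 2: J → W → M → K
  W is a chain here and W is conditioned on, so the path is blocked at W.
Since every path is blocked, d-separation holds.

Yes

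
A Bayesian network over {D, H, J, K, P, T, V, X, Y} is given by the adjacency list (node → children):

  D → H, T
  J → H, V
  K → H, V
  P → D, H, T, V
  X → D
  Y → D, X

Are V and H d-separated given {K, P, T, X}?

We examine all 5 paths between V and H:
Path 1: V ← K → H
  K is a fork here and K is conditioned on, so the path is blocked at K.
Path 2: V ← J → H
  J is a fork and J is not conditioned on — no node blocks this path, so it is active.
Path 3: V ← P → D → H
  P is a fork here and P is conditioned on, so the path is blocked at P.
Path 4: V ← P → T ← D → H
  P is a fork here and P is conditioned on, so the path is blocked at P.
Path 5: V ← P → H
  P is a fork here and P is conditioned on, so the path is blocked at P.
At least one path is unblocked, so d-separation fails.

No — V and H are not d-separated given {K, P, T, X}.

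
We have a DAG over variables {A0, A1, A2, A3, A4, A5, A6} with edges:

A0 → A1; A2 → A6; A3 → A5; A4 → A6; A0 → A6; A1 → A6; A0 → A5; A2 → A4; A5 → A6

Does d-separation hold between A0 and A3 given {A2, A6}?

No

We examine all 3 paths between A0 and A3:
Path 1: A0 → A5 ← A3
  A5 is a collider and its descendant A6 is conditioned on, which opens it — no node blocks this path, so it is active.
Path 2: A0 → A6 ← A5 ← A3
  A6 is a collider and A6 is conditioned on, which opens it; A5 is a chain and A5 is not conditioned on — no node blocks this path, so it is active.
Path 3: A0 → A1 → A6 ← A5 ← A3
  A1 is a chain and A1 is not conditioned on; A6 is a collider and A6 is conditioned on, which opens it; A5 is a chain and A5 is not conditioned on — no node blocks this path, so it is active.
Because an active path exists, A0 and A3 are not d-separated.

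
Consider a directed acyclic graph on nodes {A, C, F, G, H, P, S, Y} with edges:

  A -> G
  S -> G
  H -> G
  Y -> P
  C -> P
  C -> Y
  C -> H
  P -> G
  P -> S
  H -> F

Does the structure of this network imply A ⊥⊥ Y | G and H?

We examine all 6 paths between A and Y:
  1. A → G ← P ← C → Y — G:collider[open]; P:chain[open]; C:fork[open] ⇒ active
  2. A → G ← P ← Y — G:collider[open]; P:chain[open] ⇒ active
  3. A → G ← S ← P ← C → Y — G:collider[open]; S:chain[open]; P:chain[open]; C:fork[open] ⇒ active
  4. A → G ← S ← P ← Y — G:collider[open]; S:chain[open]; P:chain[open] ⇒ active
  5. A → G ← H ← C → P ← Y — G:collider[open]; H:chain[blocks]; C:fork[open]; P:collider[open] ⇒ blocked
  6. A → G ← H ← C → Y — G:collider[open]; H:chain[blocks]; C:fork[open] ⇒ blocked
At least one path is unblocked, so d-separation fails.

No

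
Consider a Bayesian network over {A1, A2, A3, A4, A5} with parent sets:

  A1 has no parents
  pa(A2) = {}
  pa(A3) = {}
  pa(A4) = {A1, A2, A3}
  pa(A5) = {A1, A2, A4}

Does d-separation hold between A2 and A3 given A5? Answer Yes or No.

No

3 paths connect A2 and A3; each must be blocked for d-separation to hold:
  1. A2 → A5 ← A4 ← A3 — A5:collider[open]; A4:chain[open] ⇒ active
  2. A2 → A5 ← A1 → A4 ← A3 — A5:collider[open]; A1:fork[open]; A4:collider[open] ⇒ active
  3. A2 → A4 ← A3 — A4:collider[open] ⇒ active
Since the path A2 → A5 ← A4 ← A3 is active, A2 and A3 are not d-separated given {A5}.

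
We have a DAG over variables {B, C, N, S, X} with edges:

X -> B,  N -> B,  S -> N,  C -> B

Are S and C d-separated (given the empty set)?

Only one path connects S and C:
  1. S → N → B ← C — N:chain[open]; B:collider[blocks] ⇒ blocked
Every path is blocked, so S and C are d-separated given ∅.

Yes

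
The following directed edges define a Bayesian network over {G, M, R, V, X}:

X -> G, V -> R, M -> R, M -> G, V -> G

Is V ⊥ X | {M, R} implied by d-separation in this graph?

Yes

Enumerating the 2 paths from V to X and testing each for blocking by {M, R}:
Path 1: V → R ← M → G ← X
  M is a fork here and M is conditioned on, so the path is blocked at M.
Path 2: V → G ← X
  G is a collider here and neither G nor any of its descendants is conditioned on, so the collider stays closed — the path is blocked at G.
All paths are blocked; V ⊥ X | {M, R} holds.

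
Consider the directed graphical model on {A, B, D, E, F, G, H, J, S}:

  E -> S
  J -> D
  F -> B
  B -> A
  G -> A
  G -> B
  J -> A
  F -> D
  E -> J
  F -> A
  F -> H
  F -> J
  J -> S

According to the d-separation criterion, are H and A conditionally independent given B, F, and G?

5 paths connect H and A; each must be blocked for d-separation to hold:
Path 1: H ← F → D ← J → A
  F is a fork here and F is conditioned on, so the path is blocked at F.
Path 2: H ← F → A
  F is a fork here and F is conditioned on, so the path is blocked at F.
Path 3: H ← F → B → A
  F is a fork here and F is conditioned on, so the path is blocked at F.
Path 4: H ← F → B ← G → A
  F is a fork here and F is conditioned on, so the path is blocked at F.
Path 5: H ← F → J → A
  F is a fork here and F is conditioned on, so the path is blocked at F.
Every path is blocked, so H and A are d-separated given {B, F, G}.

Yes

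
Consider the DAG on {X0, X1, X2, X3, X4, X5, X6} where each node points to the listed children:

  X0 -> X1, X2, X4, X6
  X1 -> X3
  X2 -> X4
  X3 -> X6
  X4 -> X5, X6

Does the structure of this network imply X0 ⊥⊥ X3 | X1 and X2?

4 paths connect X0 and X3; each must be blocked for d-separation to hold:
  1. X0 → X2 → X4 → X6 ← X3 — X2:chain[blocks]; X4:chain[open]; X6:collider[blocks] ⇒ blocked
  2. X0 → X4 → X6 ← X3 — X4:chain[open]; X6:collider[blocks] ⇒ blocked
  3. X0 → X1 → X3 — X1:chain[blocks] ⇒ blocked
  4. X0 → X6 ← X3 — X6:collider[blocks] ⇒ blocked
All paths are blocked; X0 ⊥ X3 | {X1, X2} holds.

Yes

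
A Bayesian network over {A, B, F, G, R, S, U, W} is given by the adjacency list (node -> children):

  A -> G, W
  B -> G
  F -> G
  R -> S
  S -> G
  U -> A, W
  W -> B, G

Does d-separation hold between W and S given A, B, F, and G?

No

4 paths connect W and S; each must be blocked for d-separation to hold:
Path 1: W ← U → A → G ← S
  A is a chain here and A is conditioned on, so the path is blocked at A.
Path 2: W ← A → G ← S
  A is a fork here and A is conditioned on, so the path is blocked at A.
Path 3: W → G ← S
  G is a collider and G is conditioned on, which opens it — no node blocks this path, so it is active.
Path 4: W → B → G ← S
  B is a chain here and B is conditioned on, so the path is blocked at B.
At least one path is unblocked, so d-separation fails.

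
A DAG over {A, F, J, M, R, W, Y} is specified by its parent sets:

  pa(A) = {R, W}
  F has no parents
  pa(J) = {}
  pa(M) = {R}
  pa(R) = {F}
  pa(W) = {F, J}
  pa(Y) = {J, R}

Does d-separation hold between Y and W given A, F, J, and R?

Enumerating the 3 paths from Y to W and testing each for blocking by {A, F, J, R}:
Path 1: Y ← R → A ← W
  R is a fork here and R is conditioned on, so the path is blocked at R.
Path 2: Y ← R ← F → W
  R is a chain here and R is conditioned on, so the path is blocked at R.
Path 3: Y ← J → W
  J is a fork here and J is conditioned on, so the path is blocked at J.
Every path is blocked, so Y and W are d-separated given {A, F, J, R}.

Yes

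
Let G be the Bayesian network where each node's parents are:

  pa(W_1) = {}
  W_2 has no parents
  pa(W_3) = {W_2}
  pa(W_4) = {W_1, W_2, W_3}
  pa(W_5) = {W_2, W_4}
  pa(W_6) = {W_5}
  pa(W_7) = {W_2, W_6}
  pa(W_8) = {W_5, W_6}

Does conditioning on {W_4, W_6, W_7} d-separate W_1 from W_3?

No

5 paths connect W_1 and W_3; each must be blocked for d-separation to hold:
Path 1: W_1 → W_4 ← W_2 → W_3
  W_4 is a collider and W_4 is conditioned on, which opens it; W_2 is a fork and W_2 is not conditioned on — no node blocks this path, so it is active.
Path 2: W_1 → W_4 → W_5 ← W_2 → W_3
  W_4 is a chain here and W_4 is conditioned on, so the path is blocked at W_4.
Path 3: W_1 → W_4 → W_5 → W_8 ← W_6 → W_7 ← W_2 → W_3
  W_4 is a chain here and W_4 is conditioned on, so the path is blocked at W_4.
Path 4: W_1 → W_4 → W_5 → W_6 → W_7 ← W_2 → W_3
  W_4 is a chain here and W_4 is conditioned on, so the path is blocked at W_4.
Path 5: W_1 → W_4 ← W_3
  W_4 is a collider and W_4 is conditioned on, which opens it — no node blocks this path, so it is active.
Since the path W_1 → W_4 ← W_2 → W_3 is active, W_1 and W_3 are not d-separated given {W_4, W_6, W_7}.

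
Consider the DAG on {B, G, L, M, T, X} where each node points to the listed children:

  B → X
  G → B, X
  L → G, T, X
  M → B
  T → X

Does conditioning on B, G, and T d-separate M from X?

Yes

4 paths connect M and X; each must be blocked for d-separation to hold:
Path 1: M → B → X
  B is a chain here and B is conditioned on, so the path is blocked at B.
Path 2: M → B ← G → X
  G is a fork here and G is conditioned on, so the path is blocked at G.
Path 3: M → B ← G ← L → X
  G is a chain here and G is conditioned on, so the path is blocked at G.
Path 4: M → B ← G ← L → T → X
  G is a chain here and G is conditioned on, so the path is blocked at G.
Every path is blocked, so M and X are d-separated given {B, G, T}.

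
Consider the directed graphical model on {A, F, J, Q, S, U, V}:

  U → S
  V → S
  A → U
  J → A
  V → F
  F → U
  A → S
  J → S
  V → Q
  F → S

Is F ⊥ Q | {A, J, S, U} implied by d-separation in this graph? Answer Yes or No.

5 paths connect F and Q; each must be blocked for d-separation to hold:
Path 1: F → U ← A → S ← V → Q
  A is a fork here and A is conditioned on, so the path is blocked at A.
Path 2: F → U ← A ← J → S ← V → Q
  A is a chain here and A is conditioned on, so the path is blocked at A.
Path 3: F → U → S ← V → Q
  U is a chain here and U is conditioned on, so the path is blocked at U.
Path 4: F → S ← V → Q
  S is a collider and S is conditioned on, which opens it; V is a fork and V is not conditioned on — no node blocks this path, so it is active.
Path 5: F ← V → Q
  V is a fork and V is not conditioned on — no node blocks this path, so it is active.
Since the path F → S ← V → Q is active, F and Q are not d-separated given {A, J, S, U}.

No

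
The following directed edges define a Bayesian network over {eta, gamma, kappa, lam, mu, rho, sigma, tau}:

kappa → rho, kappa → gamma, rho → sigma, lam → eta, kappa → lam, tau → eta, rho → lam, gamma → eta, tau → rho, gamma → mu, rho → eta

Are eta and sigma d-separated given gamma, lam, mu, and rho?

6 paths connect eta and sigma; each must be blocked for d-separation to hold:
Path 1: eta ← lam ← kappa → rho → sigma
  lam is a chain here and lam is conditioned on, so the path is blocked at lam.
Path 2: eta ← lam ← rho → sigma
  lam is a chain here and lam is conditioned on, so the path is blocked at lam.
Path 3: eta ← gamma ← kappa → lam ← rho → sigma
  gamma is a chain here and gamma is conditioned on, so the path is blocked at gamma.
Path 4: eta ← gamma ← kappa → rho → sigma
  gamma is a chain here and gamma is conditioned on, so the path is blocked at gamma.
Path 5: eta ← tau → rho → sigma
  rho is a chain here and rho is conditioned on, so the path is blocked at rho.
Path 6: eta ← rho → sigma
  rho is a fork here and rho is conditioned on, so the path is blocked at rho.
Every path is blocked, so eta and sigma are d-separated given {gamma, lam, mu, rho}.

Yes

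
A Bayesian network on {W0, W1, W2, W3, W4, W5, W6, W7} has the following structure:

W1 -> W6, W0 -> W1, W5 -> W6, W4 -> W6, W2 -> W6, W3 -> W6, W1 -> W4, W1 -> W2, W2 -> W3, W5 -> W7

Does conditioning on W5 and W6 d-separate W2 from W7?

4 paths connect W2 and W7; each must be blocked for d-separation to hold:
Path 1: W2 → W6 ← W5 → W7
  W5 is a fork here and W5 is conditioned on, so the path is blocked at W5.
Path 2: W2 → W3 → W6 ← W5 → W7
  W5 is a fork here and W5 is conditioned on, so the path is blocked at W5.
Path 3: W2 ← W1 → W6 ← W5 → W7
  W5 is a fork here and W5 is conditioned on, so the path is blocked at W5.
Path 4: W2 ← W1 → W4 → W6 ← W5 → W7
  W5 is a fork here and W5 is conditioned on, so the path is blocked at W5.
All paths are blocked; W2 ⊥ W7 | {W5, W6} holds.

Yes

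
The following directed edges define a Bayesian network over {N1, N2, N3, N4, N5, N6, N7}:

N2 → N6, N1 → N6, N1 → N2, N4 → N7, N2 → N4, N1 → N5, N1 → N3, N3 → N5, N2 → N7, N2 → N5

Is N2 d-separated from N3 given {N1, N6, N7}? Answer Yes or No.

Yes — N2 and N3 are d-separated given {N1, N6, N7}.

Enumerating the 6 paths from N2 to N3 and testing each for blocking by {N1, N6, N7}:
Path 1: N2 → N6 ← N1 → N3
  N1 is a fork here and N1 is conditioned on, so the path is blocked at N1.
Path 2: N2 → N6 ← N1 → N5 ← N3
  N1 is a fork here and N1 is conditioned on, so the path is blocked at N1.
Path 3: N2 → N5 ← N3
  N5 is a collider here and neither N5 nor any of its descendants is conditioned on, so the collider stays closed — the path is blocked at N5.
Path 4: N2 → N5 ← N1 → N3
  N5 is a collider here and neither N5 nor any of its descendants is conditioned on, so the collider stays closed — the path is blocked at N5.
Path 5: N2 ← N1 → N3
  N1 is a fork here and N1 is conditioned on, so the path is blocked at N1.
Path 6: N2 ← N1 → N5 ← N3
  N1 is a fork here and N1 is conditioned on, so the path is blocked at N1.
All paths are blocked; N2 ⊥ N3 | {N1, N6, N7} holds.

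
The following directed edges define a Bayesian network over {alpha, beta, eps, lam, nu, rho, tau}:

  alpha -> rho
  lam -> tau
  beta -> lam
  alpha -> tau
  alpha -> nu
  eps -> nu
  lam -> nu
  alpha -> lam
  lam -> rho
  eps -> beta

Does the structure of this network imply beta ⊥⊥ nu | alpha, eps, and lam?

There are 5 undirected paths between beta and nu; checking each against the conditioning set {alpha, eps, lam}:
  1. beta → lam → rho ← alpha → nu — lam:chain[blocks]; rho:collider[blocks]; alpha:fork[blocks] ⇒ blocked
  2. beta → lam ← alpha → nu — lam:collider[open]; alpha:fork[blocks] ⇒ blocked
  3. beta → lam → tau ← alpha → nu — lam:chain[blocks]; tau:collider[blocks]; alpha:fork[blocks] ⇒ blocked
  4. beta → lam → nu — lam:chain[blocks] ⇒ blocked
  5. beta ← eps → nu — eps:fork[blocks] ⇒ blocked
Since every path is blocked, d-separation holds.

Yes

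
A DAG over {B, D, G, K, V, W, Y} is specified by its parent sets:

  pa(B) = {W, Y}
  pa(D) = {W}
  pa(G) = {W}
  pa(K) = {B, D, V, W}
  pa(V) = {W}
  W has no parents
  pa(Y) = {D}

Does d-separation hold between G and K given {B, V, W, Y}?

We examine all 6 paths between G and K:
Path 1: G ← W → B → K
  W is a fork here and W is conditioned on, so the path is blocked at W.
Path 2: G ← W → B ← Y ← D → K
  W is a fork here and W is conditioned on, so the path is blocked at W.
Path 3: G ← W → K
  W is a fork here and W is conditioned on, so the path is blocked at W.
Path 4: G ← W → V → K
  W is a fork here and W is conditioned on, so the path is blocked at W.
Path 5: G ← W → D → K
  W is a fork here and W is conditioned on, so the path is blocked at W.
Path 6: G ← W → D → Y → B → K
  W is a fork here and W is conditioned on, so the path is blocked at W.
Since every path is blocked, d-separation holds.

Yes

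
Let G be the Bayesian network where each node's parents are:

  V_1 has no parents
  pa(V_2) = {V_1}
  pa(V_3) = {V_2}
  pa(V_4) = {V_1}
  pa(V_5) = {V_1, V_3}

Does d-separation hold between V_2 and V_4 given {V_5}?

We examine all 2 paths between V_2 and V_4:
Path 1: V_2 ← V_1 → V_4
  V_1 is a fork and V_1 is not conditioned on — no node blocks this path, so it is active.
Path 2: V_2 → V_3 → V_5 ← V_1 → V_4
  V_3 is a chain and V_3 is not conditioned on; V_5 is a collider and V_5 is conditioned on, which opens it; V_1 is a fork and V_1 is not conditioned on — no node blocks this path, so it is active.
At least one path is unblocked, so d-separation fails.

No — V_2 and V_4 are not d-separated given {V_5}.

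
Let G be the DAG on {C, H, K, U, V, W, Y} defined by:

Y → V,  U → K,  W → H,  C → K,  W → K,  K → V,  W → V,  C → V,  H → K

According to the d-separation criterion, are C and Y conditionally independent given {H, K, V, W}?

Enumerating the 4 paths from C to Y and testing each for blocking by {H, K, V, W}:
Path 1: C → V ← Y
  V is a collider and V is conditioned on, which opens it — no node blocks this path, so it is active.
Path 2: C → K ← H ← W → V ← Y
  H is a chain here and H is conditioned on, so the path is blocked at H.
Path 3: C → K → V ← Y
  K is a chain here and K is conditioned on, so the path is blocked at K.
Path 4: C → K ← W → V ← Y
  W is a fork here and W is conditioned on, so the path is blocked at W.
Since the path C → V ← Y is active, C and Y are not d-separated given {H, K, V, W}.

No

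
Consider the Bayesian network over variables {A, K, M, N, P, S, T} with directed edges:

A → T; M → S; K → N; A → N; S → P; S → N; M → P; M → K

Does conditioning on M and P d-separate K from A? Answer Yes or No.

Yes

We examine all 3 paths between K and A:
Path 1: K → N ← A
  N is a collider here and neither N nor any of its descendants is conditioned on, so the collider stays closed — the path is blocked at N.
Path 2: K ← M → S → N ← A
  M is a fork here and M is conditioned on, so the path is blocked at M.
Path 3: K ← M → P ← S → N ← A
  M is a fork here and M is conditioned on, so the path is blocked at M.
Every path is blocked, so K and A are d-separated given {M, P}.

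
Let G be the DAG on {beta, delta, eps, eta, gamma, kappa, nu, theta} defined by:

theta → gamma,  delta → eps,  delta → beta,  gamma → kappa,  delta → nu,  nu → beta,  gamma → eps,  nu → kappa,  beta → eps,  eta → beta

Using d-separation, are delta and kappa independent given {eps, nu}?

There are 6 undirected paths between delta and kappa; checking each against the conditioning set {eps, nu}:
Path 1: delta → nu → kappa
  nu is a chain here and nu is conditioned on, so the path is blocked at nu.
Path 2: delta → nu → beta → eps ← gamma → kappa
  nu is a chain here and nu is conditioned on, so the path is blocked at nu.
Path 3: delta → eps ← beta ← nu → kappa
  nu is a fork here and nu is conditioned on, so the path is blocked at nu.
Path 4: delta → eps ← gamma → kappa
  eps is a collider and eps is conditioned on, which opens it; gamma is a fork and gamma is not conditioned on — no node blocks this path, so it is active.
Path 5: delta → beta ← nu → kappa
  nu is a fork here and nu is conditioned on, so the path is blocked at nu.
Path 6: delta → beta → eps ← gamma → kappa
  beta is a chain and beta is not conditioned on; eps is a collider and eps is conditioned on, which opens it; gamma is a fork and gamma is not conditioned on — no node blocks this path, so it is active.
At least one path is unblocked, so d-separation fails.

No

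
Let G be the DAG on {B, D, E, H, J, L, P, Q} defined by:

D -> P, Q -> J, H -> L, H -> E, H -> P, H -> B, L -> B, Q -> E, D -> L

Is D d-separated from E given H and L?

There are 3 undirected paths between D and E; checking each against the conditioning set {H, L}:
Path 1: D → P ← H → E
  P is a collider here and neither P nor any of its descendants is conditioned on, so the collider stays closed — the path is blocked at P.
Path 2: D → L → B ← H → E
  L is a chain here and L is conditioned on, so the path is blocked at L.
Path 3: D → L ← H → E
  H is a fork here and H is conditioned on, so the path is blocked at H.
All paths are blocked; D ⊥ E | {H, L} holds.

Yes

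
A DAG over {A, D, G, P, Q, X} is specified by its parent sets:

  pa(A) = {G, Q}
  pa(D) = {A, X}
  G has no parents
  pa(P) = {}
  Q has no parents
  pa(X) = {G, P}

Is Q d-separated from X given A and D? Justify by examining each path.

No

We examine all 2 paths between Q and X:
Path 1: Q → A ← G → X
  A is a collider and A is conditioned on, which opens it; G is a fork and G is not conditioned on — no node blocks this path, so it is active.
Path 2: Q → A → D ← X
  A is a chain here and A is conditioned on, so the path is blocked at A.
At least one path is unblocked, so d-separation fails.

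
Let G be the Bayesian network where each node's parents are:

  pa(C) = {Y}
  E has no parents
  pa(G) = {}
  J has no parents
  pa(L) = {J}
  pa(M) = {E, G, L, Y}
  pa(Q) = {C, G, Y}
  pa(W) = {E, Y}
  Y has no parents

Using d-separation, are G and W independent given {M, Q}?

We examine all 6 paths between G and W:
Path 1: G → M ← Y → W
  M is a collider and M is conditioned on, which opens it; Y is a fork and Y is not conditioned on — no node blocks this path, so it is active.
Path 2: G → M ← E → W
  M is a collider and M is conditioned on, which opens it; E is a fork and E is not conditioned on — no node blocks this path, so it is active.
Path 3: G → Q ← Y → M ← E → W
  Q is a collider and Q is conditioned on, which opens it; Y is a fork and Y is not conditioned on; M is a collider and M is conditioned on, which opens it; E is a fork and E is not conditioned on — no node blocks this path, so it is active.
Path 4: G → Q ← Y → W
  Q is a collider and Q is conditioned on, which opens it; Y is a fork and Y is not conditioned on — no node blocks this path, so it is active.
Path 5: G → Q ← C ← Y → M ← E → W
  Q is a collider and Q is conditioned on, which opens it; C is a chain and C is not conditioned on; Y is a fork and Y is not conditioned on; M is a collider and M is conditioned on, which opens it; E is a fork and E is not conditioned on — no node blocks this path, so it is active.
Path 6: G → Q ← C ← Y → W
  Q is a collider and Q is conditioned on, which opens it; C is a chain and C is not conditioned on; Y is a fork and Y is not conditioned on — no node blocks this path, so it is active.
Because an active path exists, G and W are not d-separated.

No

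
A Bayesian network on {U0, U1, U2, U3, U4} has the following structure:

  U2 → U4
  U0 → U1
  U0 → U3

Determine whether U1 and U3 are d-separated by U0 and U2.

The only undirected path from U1 to U3 is:
Path 1: U1 ← U0 → U3
  U0 is a fork here and U0 is conditioned on, so the path is blocked at U0.
Since every path is blocked, d-separation holds.

Yes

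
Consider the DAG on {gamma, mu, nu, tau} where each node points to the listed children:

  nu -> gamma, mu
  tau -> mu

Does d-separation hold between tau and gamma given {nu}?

Yes

The only undirected path from tau to gamma is:
  1. tau → mu ← nu → gamma — mu:collider[blocks]; nu:fork[blocks] ⇒ blocked
Since every path is blocked, d-separation holds.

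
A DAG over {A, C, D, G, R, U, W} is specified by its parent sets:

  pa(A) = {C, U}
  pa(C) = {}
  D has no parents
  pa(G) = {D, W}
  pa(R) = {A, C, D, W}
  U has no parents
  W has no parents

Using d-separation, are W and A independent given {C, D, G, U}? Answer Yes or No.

We examine all 4 paths between W and A:
Path 1: W → R ← A
  R is a collider here and neither R nor any of its descendants is conditioned on, so the collider stays closed — the path is blocked at R.
Path 2: W → R ← C → A
  R is a collider here and neither R nor any of its descendants is conditioned on, so the collider stays closed — the path is blocked at R.
Path 3: W → G ← D → R ← A
  D is a fork here and D is conditioned on, so the path is blocked at D.
Path 4: W → G ← D → R ← C → A
  D is a fork here and D is conditioned on, so the path is blocked at D.
All paths are blocked; W ⊥ A | {C, D, G, U} holds.

Yes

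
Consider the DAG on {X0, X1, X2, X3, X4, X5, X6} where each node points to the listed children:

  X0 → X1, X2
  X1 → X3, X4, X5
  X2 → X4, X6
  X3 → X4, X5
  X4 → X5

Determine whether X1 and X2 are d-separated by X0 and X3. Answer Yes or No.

Yes

We examine all 6 paths between X1 and X2:
Path 1: X1 → X5 ← X3 → X4 ← X2
  X5 is a collider here and neither X5 nor any of its descendants is conditioned on, so the collider stays closed — the path is blocked at X5.
Path 2: X1 → X5 ← X4 ← X2
  X5 is a collider here and neither X5 nor any of its descendants is conditioned on, so the collider stays closed — the path is blocked at X5.
Path 3: X1 ← X0 → X2
  X0 is a fork here and X0 is conditioned on, so the path is blocked at X0.
Path 4: X1 → X3 → X5 ← X4 ← X2
  X3 is a chain here and X3 is conditioned on, so the path is blocked at X3.
Path 5: X1 → X3 → X4 ← X2
  X3 is a chain here and X3 is conditioned on, so the path is blocked at X3.
Path 6: X1 → X4 ← X2
  X4 is a collider here and neither X4 nor any of its descendants is conditioned on, so the collider stays closed — the path is blocked at X4.
All paths are blocked; X1 ⊥ X2 | {X0, X3} holds.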